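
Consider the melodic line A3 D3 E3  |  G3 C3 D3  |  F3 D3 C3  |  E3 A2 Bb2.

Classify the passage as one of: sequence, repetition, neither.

Note 2 of cell 3 is D3; if this were a sequence it would be Bb2. No unit length gives a consistent transposition pattern.

neither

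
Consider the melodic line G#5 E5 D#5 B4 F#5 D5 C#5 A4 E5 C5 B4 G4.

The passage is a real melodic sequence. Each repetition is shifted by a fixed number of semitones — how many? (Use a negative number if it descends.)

The 4-note cells begin on G#5, F#5, E5 — each down a 2nd from the last.
G#5 to F#5 spans -2 semitones.

-2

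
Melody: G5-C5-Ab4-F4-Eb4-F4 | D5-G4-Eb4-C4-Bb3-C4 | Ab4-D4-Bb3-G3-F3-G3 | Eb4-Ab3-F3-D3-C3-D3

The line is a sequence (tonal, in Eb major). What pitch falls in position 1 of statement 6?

F3

With 6-note cells, note 1 of each statement runs G5, D5, Ab4, Eb4.
Extending down a 4th: Bb3 → F3.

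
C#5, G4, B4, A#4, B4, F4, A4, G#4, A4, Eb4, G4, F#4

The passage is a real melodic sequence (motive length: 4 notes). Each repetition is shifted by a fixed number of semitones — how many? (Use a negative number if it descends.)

-2

The 4-note cells begin on C#5, B4, A4 — each down a 2nd from the last.
C#5→B4 is 71 − 73 = -2 semitones.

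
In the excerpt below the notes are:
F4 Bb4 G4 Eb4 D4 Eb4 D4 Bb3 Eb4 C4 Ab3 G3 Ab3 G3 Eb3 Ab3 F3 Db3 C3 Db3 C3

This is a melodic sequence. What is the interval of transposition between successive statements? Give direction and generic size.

Taking 7-note groups, the heads are F4, Bb3, Eb3: the pattern moves down a 5th.
From F4 to Bb3: down a 5th.

down a 5th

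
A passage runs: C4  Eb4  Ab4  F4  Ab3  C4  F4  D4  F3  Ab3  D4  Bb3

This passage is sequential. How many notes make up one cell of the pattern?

Try groups of 4 (3 cells in 12 notes):
C4 Eb4 Ab4 F4 | Ab3 C4 F4 D4 | F3 Ab3 D4 Bb3
That's a consistent down a 3rd shift per cell, and no other grouping gives one.

4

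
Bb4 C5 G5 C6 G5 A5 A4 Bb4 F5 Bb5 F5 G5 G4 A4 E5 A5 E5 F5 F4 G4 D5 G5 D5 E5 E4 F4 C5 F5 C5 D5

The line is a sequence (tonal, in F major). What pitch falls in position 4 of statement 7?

D5

The unit is 6 notes. Position-4 pitches of the 5 shown cells: C6, Bb5, A5, G5, F5.
Each moves down a 2nd. Continuing: E5 → D5.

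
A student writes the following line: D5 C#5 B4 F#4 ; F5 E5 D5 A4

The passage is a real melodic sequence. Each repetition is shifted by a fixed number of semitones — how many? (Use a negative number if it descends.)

With a 4-note motive the entries are D5, F5, each up a 3rd from the previous.
D5 to F5 spans +3 semitones.

3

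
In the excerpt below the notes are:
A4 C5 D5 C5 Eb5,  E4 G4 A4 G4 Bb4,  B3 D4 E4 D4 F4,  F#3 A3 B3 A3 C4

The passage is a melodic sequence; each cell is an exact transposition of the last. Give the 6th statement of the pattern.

G#2 B2 C#3 B2 D3

With a 5-note motive the entries are A4, E4, B3, F#3, each down a 4th from the previous.
Extending down a 4th: C#3 → G#2.
Statement 6 starts on G#2 and keeps the same exact contour: G#2 B2 C#3 B2 D3.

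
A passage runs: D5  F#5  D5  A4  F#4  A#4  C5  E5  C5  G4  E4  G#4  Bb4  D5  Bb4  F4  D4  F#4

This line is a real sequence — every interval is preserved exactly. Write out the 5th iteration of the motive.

Gb4 Bb4 Gb4 Db4 Bb3 D4

Unit = 6 notes; the statements start on D5, C5, Bb4, moving down a 2nd each time.
Carrying on: Ab4 → Gb4.
So cell 5 is Gb4 Bb4 Gb4 Db4 Bb3 D4.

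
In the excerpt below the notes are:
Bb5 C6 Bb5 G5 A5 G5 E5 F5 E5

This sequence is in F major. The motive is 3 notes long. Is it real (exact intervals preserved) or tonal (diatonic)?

Every note is diatonic to F major.
Cell 1 has +2 semitones from note 1 to 2, but cell 3 has +1 — the interval quality changes while the contour stays the same, which is the hallmark of a tonal sequence.

tonal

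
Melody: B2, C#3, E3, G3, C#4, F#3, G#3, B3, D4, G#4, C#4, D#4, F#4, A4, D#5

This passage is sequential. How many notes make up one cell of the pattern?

Try groups of 5 (3 cells in 15 notes):
B2 C#3 E3 G3 C#4 | F#3 G#3 B3 D4 G#4 | C#4 D#4 F#4 A4 D#5
That's a consistent up a 5th shift per cell, and no other grouping gives one.

5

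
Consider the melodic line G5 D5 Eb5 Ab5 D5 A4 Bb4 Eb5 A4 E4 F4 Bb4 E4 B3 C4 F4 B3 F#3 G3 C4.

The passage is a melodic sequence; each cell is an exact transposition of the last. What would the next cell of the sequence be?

F#3 C#3 D3 G3

Unit = 4 notes; the statements start on G5, D5, A4, E4, B3, moving down a 4th each time.
Statement 6 starts on F#3 and keeps the same exact contour: F#3 C#3 D3 G3.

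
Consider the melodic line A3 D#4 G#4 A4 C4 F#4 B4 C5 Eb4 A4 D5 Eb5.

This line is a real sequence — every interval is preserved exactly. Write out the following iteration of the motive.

Gb4 C5 F5 Gb5

The 4-note cells begin on A3, C4, Eb4 — each up a 3rd from the last.
Statement 4 starts on Gb4 and keeps the same exact contour: Gb4 C5 F5 Gb5.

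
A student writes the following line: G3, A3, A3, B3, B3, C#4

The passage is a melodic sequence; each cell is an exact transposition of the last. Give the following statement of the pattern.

With a 2-note motive the entries are G3, A3, B3, each up a 2nd from the previous.
So cell 4 is C#4 D#4.

C#4 D#4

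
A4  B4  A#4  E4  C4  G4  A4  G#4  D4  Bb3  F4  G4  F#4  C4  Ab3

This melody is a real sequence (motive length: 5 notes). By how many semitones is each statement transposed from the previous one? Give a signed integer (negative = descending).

The 5-note cells begin on A4, G4, F4 — each down a 2nd from the last.
A4 to G4 spans -2 semitones.

-2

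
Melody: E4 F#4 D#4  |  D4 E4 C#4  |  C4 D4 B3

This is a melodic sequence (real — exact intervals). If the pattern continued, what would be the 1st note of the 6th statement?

Grouping in 3s, the 1st note of each cell is E4, D4, C4.
Each moves down a 2nd. Continuing: Bb3 → Ab3 → Gb3.

Gb3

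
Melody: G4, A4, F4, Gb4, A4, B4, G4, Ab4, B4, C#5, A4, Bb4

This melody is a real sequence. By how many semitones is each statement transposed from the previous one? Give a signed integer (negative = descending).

Unit = 4 notes; the statements start on G4, A4, B4, moving up a 2nd each time.
G4 to A4 spans +2 semitones.

2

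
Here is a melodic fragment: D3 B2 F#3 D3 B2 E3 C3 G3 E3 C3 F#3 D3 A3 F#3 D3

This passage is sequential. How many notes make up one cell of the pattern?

5

There are 15 notes; a 5-note unit gives 3 cells:
D3 B2 F#3 D3 B2 | E3 C3 G3 E3 C3 | F#3 D3 A3 F#3 D3
Every group is a transposition up a 2nd of the one before; no shorter unit works.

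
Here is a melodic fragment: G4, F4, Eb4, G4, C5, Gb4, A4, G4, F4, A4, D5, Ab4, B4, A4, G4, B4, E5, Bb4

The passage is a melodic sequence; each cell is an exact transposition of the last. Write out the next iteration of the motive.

C#5 B4 A4 C#5 F#5 C5

Unit = 6 notes; the statements start on G4, A4, B4, moving up a 2nd each time.
From C#5 the exact shape gives C#5 B4 A4 C#5 F#5 C5.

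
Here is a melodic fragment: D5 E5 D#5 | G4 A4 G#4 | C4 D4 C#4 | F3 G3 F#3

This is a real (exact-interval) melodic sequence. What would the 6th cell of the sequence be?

Eb2 F2 E2

With a 3-note motive the entries are D5, G4, C4, F3, each down a 5th from the previous.
Continuing the starts: Bb2 → Eb2.
So cell 6 is Eb2 F2 E2.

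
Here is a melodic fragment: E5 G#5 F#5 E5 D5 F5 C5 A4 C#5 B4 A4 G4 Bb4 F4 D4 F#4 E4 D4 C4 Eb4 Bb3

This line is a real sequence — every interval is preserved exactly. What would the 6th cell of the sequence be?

F2 A2 G2 F2 Eb2 Gb2 Db2

The 7-note cells begin on E5, A4, D4 — each down a 5th from the last.
Carrying on: G3 → C3 → F2.
From F2 the exact shape gives F2 A2 G2 F2 Eb2 Gb2 Db2.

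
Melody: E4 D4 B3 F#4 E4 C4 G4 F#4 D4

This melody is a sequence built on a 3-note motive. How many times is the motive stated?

9 notes in groups of 3 gives 9/3 = 3 statements.
Starts: E4, F#4, G4 — each up a 2nd.

3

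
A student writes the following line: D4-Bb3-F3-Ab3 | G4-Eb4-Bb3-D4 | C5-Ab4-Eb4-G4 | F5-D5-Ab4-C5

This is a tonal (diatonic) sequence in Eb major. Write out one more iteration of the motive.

Bb5 G5 D5 F5

Unit = 4 notes; the statements start on D4, G4, C5, F5, moving up a 4th each time.
So cell 5 is Bb5 G5 D5 F5.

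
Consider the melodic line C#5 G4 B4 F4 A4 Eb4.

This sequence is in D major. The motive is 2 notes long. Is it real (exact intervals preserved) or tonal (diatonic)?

Each cell has the same semitone pattern (-6,) — intervals are preserved exactly.
And F4 lies outside D major, so the sequence is real rather than tonal.

real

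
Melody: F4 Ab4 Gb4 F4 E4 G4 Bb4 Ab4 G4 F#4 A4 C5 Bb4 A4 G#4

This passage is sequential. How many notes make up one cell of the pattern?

15 notes total. Splitting into 3 groups of 5:
F4 Ab4 Gb4 F4 E4 | G4 Bb4 Ab4 G4 F#4 | A4 C5 Bb4 A4 G#4
Each cell is the previous one up a 2nd — so the unit is 5 notes.

5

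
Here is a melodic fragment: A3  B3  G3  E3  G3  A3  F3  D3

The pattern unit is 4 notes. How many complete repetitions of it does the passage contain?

8 notes in groups of 4 gives 8/4 = 2 statements.
Starts: A3, G3 — each down a 2nd.

2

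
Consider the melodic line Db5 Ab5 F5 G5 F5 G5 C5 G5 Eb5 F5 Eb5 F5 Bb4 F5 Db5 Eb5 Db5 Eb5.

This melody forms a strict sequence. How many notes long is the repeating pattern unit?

6

Try groups of 6 (3 cells in 18 notes):
Db5 Ab5 F5 G5 F5 G5 | C5 G5 Eb5 F5 Eb5 F5 | Bb4 F5 Db5 Eb5 Db5 Eb5
That's a consistent down a 2nd shift per cell, and no other grouping gives one.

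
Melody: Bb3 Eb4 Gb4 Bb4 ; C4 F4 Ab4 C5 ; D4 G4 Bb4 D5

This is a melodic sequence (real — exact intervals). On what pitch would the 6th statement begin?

Taking 4-note groups, the heads are Bb3, C4, D4: the pattern moves up a 2nd.
Extending the heads up a 2nd: E4 → F#4 → G#4.

G#4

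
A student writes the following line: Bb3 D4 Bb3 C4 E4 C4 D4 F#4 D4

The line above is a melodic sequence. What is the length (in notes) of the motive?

3

Try groups of 3 (3 cells in 9 notes):
Bb3 D4 Bb3 | C4 E4 C4 | D4 F#4 D4
That's a consistent up a 2nd shift per cell, and no other grouping gives one.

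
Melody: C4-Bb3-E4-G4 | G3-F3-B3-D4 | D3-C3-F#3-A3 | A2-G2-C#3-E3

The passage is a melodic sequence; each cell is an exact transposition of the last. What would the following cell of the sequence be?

E2 D2 G#2 B2

The 4-note cells begin on C4, G3, D3, A2 — each down a 4th from the last.
From E2 the exact shape gives E2 D2 G#2 B2.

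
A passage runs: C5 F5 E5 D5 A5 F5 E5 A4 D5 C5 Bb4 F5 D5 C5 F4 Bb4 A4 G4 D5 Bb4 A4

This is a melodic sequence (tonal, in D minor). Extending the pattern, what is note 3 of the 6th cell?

The unit is 7 notes. Position-3 pitches of the 3 shown cells: E5, C5, A4.
Extending down a 3rd: F4 → D4 → Bb3.

Bb3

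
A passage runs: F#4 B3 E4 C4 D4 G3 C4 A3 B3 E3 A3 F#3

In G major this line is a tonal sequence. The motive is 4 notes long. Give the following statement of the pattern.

G3 C3 F#3 D3

Taking 4-note groups, the heads are F#4, D4, B3: the pattern moves down a 3rd.
From G3 the diatonic shape gives G3 C3 F#3 D3.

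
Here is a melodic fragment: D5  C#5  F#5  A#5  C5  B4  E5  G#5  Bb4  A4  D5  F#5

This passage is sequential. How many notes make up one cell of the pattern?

4

12 notes total. Splitting into 3 groups of 4:
D5 C#5 F#5 A#5 | C5 B4 E5 G#5 | Bb4 A4 D5 F#5
Each cell is the previous one down a 2nd — so the unit is 4 notes.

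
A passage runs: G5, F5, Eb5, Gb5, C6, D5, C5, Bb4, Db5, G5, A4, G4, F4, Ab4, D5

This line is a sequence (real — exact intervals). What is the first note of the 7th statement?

C#3

Taking 5-note groups, the heads are G5, D5, A4: the pattern moves down a 4th.
Continuing: E4 → B3 → F#3 → C#3. Statement 7 starts on C#3.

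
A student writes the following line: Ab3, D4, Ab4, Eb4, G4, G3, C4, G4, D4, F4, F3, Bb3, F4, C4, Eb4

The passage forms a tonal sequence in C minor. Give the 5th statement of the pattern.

D3 G3 D4 Ab3 C4

Unit = 5 notes; the statements start on Ab3, G3, F3, moving down a 2nd each time.
Carrying on: Eb3 → D3.
So cell 5 is D3 G3 D4 Ab3 C4.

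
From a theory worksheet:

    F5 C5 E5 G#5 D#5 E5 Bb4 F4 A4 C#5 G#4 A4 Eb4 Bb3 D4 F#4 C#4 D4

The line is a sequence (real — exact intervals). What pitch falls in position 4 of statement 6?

The unit is 6 notes. Position-4 pitches of the 3 shown cells: G#5, C#5, F#4.
Each moves down a 5th. Continuing: B3 → E3 → A2.

A2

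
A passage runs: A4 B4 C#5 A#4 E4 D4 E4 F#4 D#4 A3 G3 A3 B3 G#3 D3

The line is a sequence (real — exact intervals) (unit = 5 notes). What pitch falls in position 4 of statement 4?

Grouping in 5s, the 4th note of each cell is A#4, D#4, G#3.
One more down a 5th gives C#3.

C#3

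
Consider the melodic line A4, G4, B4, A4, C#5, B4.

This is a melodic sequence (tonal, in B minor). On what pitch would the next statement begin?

The 2-note cells begin on A4, B4, C#5 — each up a 2nd from the last.
One more step up a 2nd gives D5.

D5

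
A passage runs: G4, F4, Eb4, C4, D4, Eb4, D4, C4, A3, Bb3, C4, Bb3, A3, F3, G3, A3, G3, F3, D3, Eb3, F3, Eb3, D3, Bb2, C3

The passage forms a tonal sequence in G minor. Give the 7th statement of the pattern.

Bb2 A2 G2 Eb2 F2

The 5-note cells begin on G4, Eb4, C4, A3, F3 — each down a 3rd from the last.
Carrying on: D3 → Bb2.
Statement 7 starts on Bb2 and keeps the same diatonic contour: Bb2 A2 G2 Eb2 F2.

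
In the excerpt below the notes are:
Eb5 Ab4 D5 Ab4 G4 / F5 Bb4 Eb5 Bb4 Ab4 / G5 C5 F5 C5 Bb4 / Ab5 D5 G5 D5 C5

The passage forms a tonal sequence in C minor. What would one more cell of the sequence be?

The 5-note cells begin on Eb5, F5, G5, Ab5 — each up a 2nd from the last.
Statement 5 starts on Bb5 and keeps the same diatonic contour: Bb5 Eb5 Ab5 Eb5 D5.

Bb5 Eb5 Ab5 Eb5 D5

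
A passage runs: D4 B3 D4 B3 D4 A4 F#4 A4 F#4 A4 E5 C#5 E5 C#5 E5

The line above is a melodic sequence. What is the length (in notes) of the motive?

5

Try groups of 5 (3 cells in 15 notes):
D4 B3 D4 B3 D4 | A4 F#4 A4 F#4 A4 | E5 C#5 E5 C#5 E5
Every group is a transposition up a 5th of the one before; no shorter unit works.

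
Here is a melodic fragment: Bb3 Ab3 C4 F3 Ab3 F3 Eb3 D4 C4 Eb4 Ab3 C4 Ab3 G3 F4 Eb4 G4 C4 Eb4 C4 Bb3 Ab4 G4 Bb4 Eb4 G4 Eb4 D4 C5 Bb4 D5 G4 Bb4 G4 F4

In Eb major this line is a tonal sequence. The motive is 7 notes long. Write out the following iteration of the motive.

Taking 7-note groups, the heads are Bb3, D4, F4, Ab4, C5: the pattern moves up a 3rd.
So cell 6 is Eb5 D5 F5 Bb4 D5 Bb4 Ab4.

Eb5 D5 F5 Bb4 D5 Bb4 Ab4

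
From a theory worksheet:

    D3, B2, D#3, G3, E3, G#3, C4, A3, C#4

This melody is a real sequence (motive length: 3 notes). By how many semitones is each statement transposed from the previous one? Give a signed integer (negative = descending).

5

The 3-note cells begin on D3, G3, C4 — each up a 4th from the last.
Counting half-steps from D3 to G3: 5.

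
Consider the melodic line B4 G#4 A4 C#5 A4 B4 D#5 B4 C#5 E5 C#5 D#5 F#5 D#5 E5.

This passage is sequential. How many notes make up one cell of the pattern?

3

There are 15 notes; a 3-note unit gives 5 cells:
B4 G#4 A4 | C#5 A4 B4 | D#5 B4 C#5 | E5 C#5 D#5 | F#5 D#5 E5
That's a consistent up a 2nd shift per cell, and no other grouping gives one.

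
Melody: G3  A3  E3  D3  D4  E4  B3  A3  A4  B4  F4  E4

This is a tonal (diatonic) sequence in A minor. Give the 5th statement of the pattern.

Taking 4-note groups, the heads are G3, D4, A4: the pattern moves up a 5th.
Continuing the starts: E5 → B5.
So cell 5 is B5 C6 G5 F5.

B5 C6 G5 F5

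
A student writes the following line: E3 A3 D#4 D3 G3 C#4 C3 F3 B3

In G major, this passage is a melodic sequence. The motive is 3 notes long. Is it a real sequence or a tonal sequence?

real

Each cell has the same semitone pattern (5, 6) — intervals are preserved exactly.
And D#4 lies outside G major, so the sequence is real rather than tonal.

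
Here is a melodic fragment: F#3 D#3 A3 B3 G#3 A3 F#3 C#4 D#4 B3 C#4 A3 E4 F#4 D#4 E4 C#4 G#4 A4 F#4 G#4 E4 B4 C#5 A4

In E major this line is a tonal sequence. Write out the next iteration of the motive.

B4 G#4 D#5 E5 C#5

With a 5-note motive the entries are F#3, A3, C#4, E4, G#4, each up a 3rd from the previous.
So cell 6 is B4 G#4 D#5 E5 C#5.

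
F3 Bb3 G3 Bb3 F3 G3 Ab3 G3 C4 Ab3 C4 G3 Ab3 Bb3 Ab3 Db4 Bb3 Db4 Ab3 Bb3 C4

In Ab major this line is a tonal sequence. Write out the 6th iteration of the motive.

Unit = 7 notes; the statements start on F3, G3, Ab3, moving up a 2nd each time.
Continuing the starts: Bb3 → C4 → Db4.
From Db4 the diatonic shape gives Db4 G4 Eb4 G4 Db4 Eb4 F4.

Db4 G4 Eb4 G4 Db4 Eb4 F4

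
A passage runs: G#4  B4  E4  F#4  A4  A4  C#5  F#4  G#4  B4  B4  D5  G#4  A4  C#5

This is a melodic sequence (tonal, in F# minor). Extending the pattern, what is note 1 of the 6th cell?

The unit is 5 notes. Position-1 pitches of the 3 shown cells: G#4, A4, B4.
Each moves up a 2nd. Continuing: C#5 → D5 → E5.

E5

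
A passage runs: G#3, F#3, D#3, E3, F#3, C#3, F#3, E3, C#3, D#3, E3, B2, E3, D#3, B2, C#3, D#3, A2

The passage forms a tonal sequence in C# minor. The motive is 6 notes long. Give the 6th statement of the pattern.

B2 A2 F#2 G#2 A2 E2

With a 6-note motive the entries are G#3, F#3, E3, each down a 2nd from the previous.
Extending down a 2nd: D#3 → C#3 → B2.
From B2 the diatonic shape gives B2 A2 F#2 G#2 A2 E2.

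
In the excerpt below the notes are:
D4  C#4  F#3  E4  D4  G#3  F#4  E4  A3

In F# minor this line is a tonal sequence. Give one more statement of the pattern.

G#4 F#4 B3

Unit = 3 notes; the statements start on D4, E4, F#4, moving up a 2nd each time.
Statement 4 starts on G#4 and keeps the same diatonic contour: G#4 F#4 B3.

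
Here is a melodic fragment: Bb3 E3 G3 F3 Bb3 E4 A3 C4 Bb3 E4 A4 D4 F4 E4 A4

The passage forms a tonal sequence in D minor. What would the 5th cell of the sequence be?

G5 C5 E5 D5 G5

The 5-note cells begin on Bb3, E4, A4 — each up a 4th from the last.
Carrying on: D5 → G5.
Statement 5 starts on G5 and keeps the same diatonic contour: G5 C5 E5 D5 G5.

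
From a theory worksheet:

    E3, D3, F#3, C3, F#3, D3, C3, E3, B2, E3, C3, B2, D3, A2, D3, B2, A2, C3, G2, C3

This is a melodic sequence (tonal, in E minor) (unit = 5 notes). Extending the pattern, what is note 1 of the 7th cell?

F#2

With 5-note cells, note 1 of each statement runs E3, D3, C3, B2.
Extending down a 2nd: A2 → G2 → F#2.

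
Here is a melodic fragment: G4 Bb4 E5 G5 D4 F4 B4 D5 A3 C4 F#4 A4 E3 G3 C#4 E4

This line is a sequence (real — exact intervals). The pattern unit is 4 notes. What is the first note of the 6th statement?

With a 4-note motive the entries are G4, D4, A3, E3, each down a 4th from the previous.
Extending the heads down a 4th: B2 → F#2.

F#2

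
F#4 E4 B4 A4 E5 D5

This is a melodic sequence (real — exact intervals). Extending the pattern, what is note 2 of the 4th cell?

G5

Grouping in 2s, the 2nd note of each cell is E4, A4, D5.
Each moves up a 4th; the next is G5.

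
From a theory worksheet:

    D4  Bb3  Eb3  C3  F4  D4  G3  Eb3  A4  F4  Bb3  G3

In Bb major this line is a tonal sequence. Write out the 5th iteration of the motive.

Eb5 C5 F4 D4

Unit = 4 notes; the statements start on D4, F4, A4, moving up a 3rd each time.
Extending up a 3rd: C5 → Eb5.
So cell 5 is Eb5 C5 F4 D4.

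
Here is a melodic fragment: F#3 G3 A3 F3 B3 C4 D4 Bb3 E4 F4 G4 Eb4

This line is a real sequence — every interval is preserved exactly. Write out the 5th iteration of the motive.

D5 Eb5 F5 Db5

With a 4-note motive the entries are F#3, B3, E4, each up a 4th from the previous.
Continuing the starts: A4 → D5.
So cell 5 is D5 Eb5 F5 Db5.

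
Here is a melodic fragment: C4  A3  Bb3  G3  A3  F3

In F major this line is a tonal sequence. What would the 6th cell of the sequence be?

Taking 2-note groups, the heads are C4, Bb3, A3: the pattern moves down a 2nd.
Carrying on: G3 → F3 → E3.
From E3 the diatonic shape gives E3 C3.

E3 C3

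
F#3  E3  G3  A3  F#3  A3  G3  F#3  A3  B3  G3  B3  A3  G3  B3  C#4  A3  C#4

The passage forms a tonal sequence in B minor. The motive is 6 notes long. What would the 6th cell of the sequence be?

D4 C#4 E4 F#4 D4 F#4

With a 6-note motive the entries are F#3, G3, A3, each up a 2nd from the previous.
Carrying on: B3 → C#4 → D4.
From D4 the diatonic shape gives D4 C#4 E4 F#4 D4 F#4.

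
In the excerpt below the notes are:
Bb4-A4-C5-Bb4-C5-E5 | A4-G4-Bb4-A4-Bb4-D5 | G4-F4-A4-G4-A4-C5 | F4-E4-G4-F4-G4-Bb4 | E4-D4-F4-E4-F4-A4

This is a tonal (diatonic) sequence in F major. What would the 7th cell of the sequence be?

C4 Bb3 D4 C4 D4 F4

The 6-note cells begin on Bb4, A4, G4, F4, E4 — each down a 2nd from the last.
Extending down a 2nd: D4 → C4.
Statement 7 starts on C4 and keeps the same diatonic contour: C4 Bb3 D4 C4 D4 F4.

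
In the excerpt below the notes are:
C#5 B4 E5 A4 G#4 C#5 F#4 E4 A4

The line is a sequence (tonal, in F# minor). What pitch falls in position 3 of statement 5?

Grouping in 3s, the 3rd note of each cell is E5, C#5, A4.
Extending down a 3rd: F#4 → D4.

D4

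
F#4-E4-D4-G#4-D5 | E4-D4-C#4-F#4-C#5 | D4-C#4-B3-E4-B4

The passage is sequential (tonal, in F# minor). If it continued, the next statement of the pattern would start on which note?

Taking 5-note groups, the heads are F#4, E4, D4: the pattern moves down a 2nd.
One more step down a 2nd gives C#4.

C#4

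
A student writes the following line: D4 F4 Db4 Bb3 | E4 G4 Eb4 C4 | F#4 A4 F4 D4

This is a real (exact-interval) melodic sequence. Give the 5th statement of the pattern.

A#4 C#5 A4 F#4

The 4-note cells begin on D4, E4, F#4 — each up a 2nd from the last.
Extending up a 2nd: G#4 → A#4.
From A#4 the exact shape gives A#4 C#5 A4 F#4.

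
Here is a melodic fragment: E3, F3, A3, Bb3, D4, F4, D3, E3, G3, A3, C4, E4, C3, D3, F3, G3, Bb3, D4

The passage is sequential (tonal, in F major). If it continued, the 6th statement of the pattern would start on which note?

Unit = 6 notes; the statements start on E3, D3, C3, moving down a 2nd each time.
Continuing: Bb2 → A2 → G2. Statement 6 starts on G2.

G2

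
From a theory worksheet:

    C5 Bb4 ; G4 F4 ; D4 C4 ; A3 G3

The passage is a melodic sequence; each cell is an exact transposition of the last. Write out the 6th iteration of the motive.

B2 A2

Taking 2-note groups, the heads are C5, G4, D4, A3: the pattern moves down a 4th.
Carrying on: E3 → B2.
From B2 the exact shape gives B2 A2.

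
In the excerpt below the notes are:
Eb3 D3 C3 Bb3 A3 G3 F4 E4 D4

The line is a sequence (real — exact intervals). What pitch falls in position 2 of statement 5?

F#5

With 3-note cells, note 2 of each statement runs D3, A3, E4.
Carrying that up a 5th forward: B4 → F#5.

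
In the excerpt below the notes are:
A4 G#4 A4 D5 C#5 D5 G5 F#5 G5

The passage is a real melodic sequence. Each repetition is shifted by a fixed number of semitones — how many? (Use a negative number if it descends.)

5

Taking 3-note groups, the heads are A4, D5, G5: the pattern moves up a 4th.
A4 to D5 spans +5 semitones.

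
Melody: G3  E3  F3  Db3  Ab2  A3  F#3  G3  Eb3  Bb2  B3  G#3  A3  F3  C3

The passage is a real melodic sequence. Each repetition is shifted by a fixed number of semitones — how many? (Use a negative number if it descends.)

Unit = 5 notes; the statements start on G3, A3, B3, moving up a 2nd each time.
Counting half-steps from G3 to A3: 2.

2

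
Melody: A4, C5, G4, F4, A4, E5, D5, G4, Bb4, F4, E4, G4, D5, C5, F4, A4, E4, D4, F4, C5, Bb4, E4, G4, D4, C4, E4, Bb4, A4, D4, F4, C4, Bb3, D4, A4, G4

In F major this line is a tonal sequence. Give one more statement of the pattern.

With a 7-note motive the entries are A4, G4, F4, E4, D4, each down a 2nd from the previous.
From C4 the diatonic shape gives C4 E4 Bb3 A3 C4 G4 F4.

C4 E4 Bb3 A3 C4 G4 F4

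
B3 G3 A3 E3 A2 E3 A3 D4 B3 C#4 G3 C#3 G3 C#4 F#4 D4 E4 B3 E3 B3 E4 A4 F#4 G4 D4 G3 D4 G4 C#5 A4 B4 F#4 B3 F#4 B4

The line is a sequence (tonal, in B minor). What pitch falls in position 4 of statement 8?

E5

Grouping in 7s, the 4th note of each cell is E3, G3, B3, D4, F#4.
Carrying that up a 3rd forward: A4 → C#5 → E5.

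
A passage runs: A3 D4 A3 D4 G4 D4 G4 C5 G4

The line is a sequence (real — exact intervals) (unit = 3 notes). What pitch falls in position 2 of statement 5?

Bb5

The unit is 3 notes. Position-2 pitches of the 3 shown cells: D4, G4, C5.
Carrying that up a 4th forward: F5 → Bb5.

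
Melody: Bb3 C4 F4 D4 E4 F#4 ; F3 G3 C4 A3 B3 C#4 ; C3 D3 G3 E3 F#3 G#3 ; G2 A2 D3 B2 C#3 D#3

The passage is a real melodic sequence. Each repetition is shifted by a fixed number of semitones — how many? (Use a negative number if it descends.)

-5

Taking 6-note groups, the heads are Bb3, F3, C3, G2: the pattern moves down a 4th.
Bb3→F3 is 53 − 58 = -5 semitones.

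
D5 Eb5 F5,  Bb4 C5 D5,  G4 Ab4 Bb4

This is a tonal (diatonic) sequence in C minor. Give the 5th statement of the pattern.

The 3-note cells begin on D5, Bb4, G4 — each down a 3rd from the last.
Carrying on: Eb4 → C4.
So cell 5 is C4 D4 Eb4.

C4 D4 Eb4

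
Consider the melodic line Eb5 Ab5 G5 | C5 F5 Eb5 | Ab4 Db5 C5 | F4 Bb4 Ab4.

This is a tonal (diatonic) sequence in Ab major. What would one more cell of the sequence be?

Db4 G4 F4

With a 3-note motive the entries are Eb5, C5, Ab4, F4, each down a 3rd from the previous.
So cell 5 is Db4 G4 F4.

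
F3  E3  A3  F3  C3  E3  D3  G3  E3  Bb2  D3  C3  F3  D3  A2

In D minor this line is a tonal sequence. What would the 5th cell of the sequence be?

With a 5-note motive the entries are F3, E3, D3, each down a 2nd from the previous.
Continuing the starts: C3 → Bb2.
So cell 5 is Bb2 A2 D3 Bb2 F2.

Bb2 A2 D3 Bb2 F2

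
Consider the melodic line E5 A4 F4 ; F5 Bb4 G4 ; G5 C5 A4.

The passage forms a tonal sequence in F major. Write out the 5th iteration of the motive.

Taking 3-note groups, the heads are E5, F5, G5: the pattern moves up a 2nd.
Continuing the starts: A5 → Bb5.
From Bb5 the diatonic shape gives Bb5 E5 C5.

Bb5 E5 C5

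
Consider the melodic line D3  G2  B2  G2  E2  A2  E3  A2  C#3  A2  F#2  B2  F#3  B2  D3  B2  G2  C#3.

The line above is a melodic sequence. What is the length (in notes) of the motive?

6

There are 18 notes; a 6-note unit gives 3 cells:
D3 G2 B2 G2 E2 A2 | E3 A2 C#3 A2 F#2 B2 | F#3 B2 D3 B2 G2 C#3
That's a consistent up a 2nd shift per cell, and no other grouping gives one.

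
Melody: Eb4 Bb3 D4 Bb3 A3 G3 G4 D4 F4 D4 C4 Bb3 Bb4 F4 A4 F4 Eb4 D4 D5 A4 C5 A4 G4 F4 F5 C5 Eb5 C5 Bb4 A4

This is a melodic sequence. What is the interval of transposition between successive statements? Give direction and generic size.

Taking 6-note groups, the heads are Eb4, G4, Bb4, D5, F5: the pattern moves up a 3rd.
Eb4 to G4 is up a 3rd.

up a 3rd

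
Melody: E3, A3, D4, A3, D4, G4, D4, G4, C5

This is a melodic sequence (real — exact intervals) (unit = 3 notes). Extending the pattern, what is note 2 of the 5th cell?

The unit is 3 notes. Position-2 pitches of the 3 shown cells: A3, D4, G4.
Each moves up a 4th. Continuing: C5 → F5.

F5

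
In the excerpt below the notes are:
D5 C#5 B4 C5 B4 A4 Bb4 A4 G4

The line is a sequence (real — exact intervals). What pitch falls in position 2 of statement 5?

F4

Grouping in 3s, the 2nd note of each cell is C#5, B4, A4.
Carrying that down a 2nd forward: G4 → F4.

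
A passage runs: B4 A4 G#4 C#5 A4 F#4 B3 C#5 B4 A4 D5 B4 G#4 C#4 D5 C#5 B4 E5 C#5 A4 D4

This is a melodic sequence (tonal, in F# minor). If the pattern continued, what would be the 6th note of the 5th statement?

The unit is 7 notes. Position-6 pitches of the 3 shown cells: F#4, G#4, A4.
Carrying that up a 2nd forward: B4 → C#5.

C#5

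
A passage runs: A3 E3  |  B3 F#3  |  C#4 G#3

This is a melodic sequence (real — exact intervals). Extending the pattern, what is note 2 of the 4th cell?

A#3

With 2-note cells, note 2 of each statement runs E3, F#3, G#3.
One more up a 2nd gives A#3.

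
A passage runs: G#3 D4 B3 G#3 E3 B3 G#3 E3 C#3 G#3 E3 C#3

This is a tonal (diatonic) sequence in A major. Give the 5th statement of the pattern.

F#2 C#3 A2 F#2

With a 4-note motive the entries are G#3, E3, C#3, each down a 3rd from the previous.
Extending down a 3rd: A2 → F#2.
From F#2 the diatonic shape gives F#2 C#3 A2 F#2.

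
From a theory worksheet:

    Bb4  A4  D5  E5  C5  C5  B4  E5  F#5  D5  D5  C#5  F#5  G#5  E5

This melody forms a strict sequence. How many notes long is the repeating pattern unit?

There are 15 notes; a 5-note unit gives 3 cells:
Bb4 A4 D5 E5 C5 | C5 B4 E5 F#5 D5 | D5 C#5 F#5 G#5 E5
Each cell is the previous one up a 2nd — so the unit is 5 notes.

5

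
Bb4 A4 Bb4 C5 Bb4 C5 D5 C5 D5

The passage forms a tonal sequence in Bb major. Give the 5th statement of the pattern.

F5 Eb5 F5

Unit = 3 notes; the statements start on Bb4, C5, D5, moving up a 2nd each time.
Continuing the starts: Eb5 → F5.
Statement 5 starts on F5 and keeps the same diatonic contour: F5 Eb5 F5.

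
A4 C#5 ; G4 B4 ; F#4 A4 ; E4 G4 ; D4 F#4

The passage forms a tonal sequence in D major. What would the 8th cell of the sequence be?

With a 2-note motive the entries are A4, G4, F#4, E4, D4, each down a 2nd from the previous.
Carrying on: C#4 → B3 → A3.
So cell 8 is A3 C#4.

A3 C#4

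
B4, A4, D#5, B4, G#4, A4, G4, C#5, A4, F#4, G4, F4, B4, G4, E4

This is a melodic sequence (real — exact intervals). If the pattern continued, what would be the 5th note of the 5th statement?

With 5-note cells, note 5 of each statement runs G#4, F#4, E4.
Extending down a 2nd: D4 → C4.

C4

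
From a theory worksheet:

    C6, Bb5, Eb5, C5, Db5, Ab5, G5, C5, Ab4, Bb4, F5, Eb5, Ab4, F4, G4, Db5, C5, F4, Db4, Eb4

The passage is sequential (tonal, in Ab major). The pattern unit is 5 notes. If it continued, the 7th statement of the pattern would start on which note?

Eb4

Unit = 5 notes; the statements start on C6, Ab5, F5, Db5, moving down a 3rd each time.
Extending the heads down a 3rd: Bb4 → G4 → Eb4.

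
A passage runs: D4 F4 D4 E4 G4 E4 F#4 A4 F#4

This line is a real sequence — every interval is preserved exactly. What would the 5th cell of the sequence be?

Taking 3-note groups, the heads are D4, E4, F#4: the pattern moves up a 2nd.
Extending up a 2nd: G#4 → A#4.
From A#4 the exact shape gives A#4 C#5 A#4.

A#4 C#5 A#4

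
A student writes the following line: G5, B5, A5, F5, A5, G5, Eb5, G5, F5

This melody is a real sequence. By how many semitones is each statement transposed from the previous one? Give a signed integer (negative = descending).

-2

Taking 3-note groups, the heads are G5, F5, Eb5: the pattern moves down a 2nd.
G5→F5 is 77 − 79 = -2 semitones.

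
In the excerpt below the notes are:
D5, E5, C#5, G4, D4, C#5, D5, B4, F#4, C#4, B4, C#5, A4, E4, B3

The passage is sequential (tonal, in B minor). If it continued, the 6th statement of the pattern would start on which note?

Unit = 5 notes; the statements start on D5, C#5, B4, moving down a 2nd each time.
Continuing: A4 → G4 → F#4. Statement 6 starts on F#4.

F#4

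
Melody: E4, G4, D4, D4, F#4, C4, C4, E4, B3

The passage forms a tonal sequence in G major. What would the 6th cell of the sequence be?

G3 B3 F#3

Unit = 3 notes; the statements start on E4, D4, C4, moving down a 2nd each time.
Continuing the starts: B3 → A3 → G3.
So cell 6 is G3 B3 F#3.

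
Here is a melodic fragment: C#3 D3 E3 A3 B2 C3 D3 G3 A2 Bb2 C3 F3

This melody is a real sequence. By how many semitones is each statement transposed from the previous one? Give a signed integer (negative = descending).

With a 4-note motive the entries are C#3, B2, A2, each down a 2nd from the previous.
C#3→B2 is 47 − 49 = -2 semitones.

-2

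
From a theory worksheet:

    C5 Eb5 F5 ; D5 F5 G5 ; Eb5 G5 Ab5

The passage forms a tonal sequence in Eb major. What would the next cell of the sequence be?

Unit = 3 notes; the statements start on C5, D5, Eb5, moving up a 2nd each time.
So cell 4 is F5 Ab5 Bb5.

F5 Ab5 Bb5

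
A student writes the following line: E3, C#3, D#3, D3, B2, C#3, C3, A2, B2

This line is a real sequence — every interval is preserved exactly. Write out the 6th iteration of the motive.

Unit = 3 notes; the statements start on E3, D3, C3, moving down a 2nd each time.
Carrying on: Bb2 → Ab2 → Gb2.
So cell 6 is Gb2 Eb2 F2.

Gb2 Eb2 F2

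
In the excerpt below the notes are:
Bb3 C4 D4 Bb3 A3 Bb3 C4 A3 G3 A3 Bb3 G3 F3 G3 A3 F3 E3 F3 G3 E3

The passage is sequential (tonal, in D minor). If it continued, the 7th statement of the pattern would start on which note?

Unit = 4 notes; the statements start on Bb3, A3, G3, F3, E3, moving down a 2nd each time.
Continuing: D3 → C3. Statement 7 starts on C3.

C3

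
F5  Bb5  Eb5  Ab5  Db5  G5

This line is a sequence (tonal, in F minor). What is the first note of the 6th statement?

Unit = 2 notes; the statements start on F5, Eb5, Db5, moving down a 2nd each time.
Continuing: C5 → Bb4 → Ab4. Statement 6 starts on Ab4.

Ab4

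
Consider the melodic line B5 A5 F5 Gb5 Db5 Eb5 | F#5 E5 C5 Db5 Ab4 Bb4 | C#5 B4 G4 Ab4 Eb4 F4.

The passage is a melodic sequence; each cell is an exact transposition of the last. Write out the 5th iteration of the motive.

Taking 6-note groups, the heads are B5, F#5, C#5: the pattern moves down a 4th.
Continuing the starts: G#4 → D#4.
From D#4 the exact shape gives D#4 C#4 A3 Bb3 F3 G3.

D#4 C#4 A3 Bb3 F3 G3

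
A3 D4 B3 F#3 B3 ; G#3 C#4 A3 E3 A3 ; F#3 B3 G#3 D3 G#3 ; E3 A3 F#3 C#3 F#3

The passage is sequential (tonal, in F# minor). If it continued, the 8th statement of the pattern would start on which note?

A2

Taking 5-note groups, the heads are A3, G#3, F#3, E3: the pattern moves down a 2nd.
Extending the heads down a 2nd: D3 → C#3 → B2 → A2.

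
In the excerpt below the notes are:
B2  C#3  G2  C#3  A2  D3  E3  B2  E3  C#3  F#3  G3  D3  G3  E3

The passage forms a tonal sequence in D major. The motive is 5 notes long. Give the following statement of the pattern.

A3 B3 F#3 B3 G3

The 5-note cells begin on B2, D3, F#3 — each up a 3rd from the last.
Statement 4 starts on A3 and keeps the same diatonic contour: A3 B3 F#3 B3 G3.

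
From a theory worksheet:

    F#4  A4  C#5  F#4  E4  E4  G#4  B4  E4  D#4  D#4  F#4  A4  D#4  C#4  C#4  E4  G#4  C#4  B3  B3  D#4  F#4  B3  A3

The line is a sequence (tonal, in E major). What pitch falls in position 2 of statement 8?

With 5-note cells, note 2 of each statement runs A4, G#4, F#4, E4, D#4.
Carrying that down a 2nd forward: C#4 → B3 → A3.

A3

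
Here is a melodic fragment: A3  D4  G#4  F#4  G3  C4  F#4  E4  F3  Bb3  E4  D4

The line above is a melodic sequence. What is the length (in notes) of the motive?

4

12 notes total. Splitting into 3 groups of 4:
A3 D4 G#4 F#4 | G3 C4 F#4 E4 | F3 Bb3 E4 D4
That's a consistent down a 2nd shift per cell, and no other grouping gives one.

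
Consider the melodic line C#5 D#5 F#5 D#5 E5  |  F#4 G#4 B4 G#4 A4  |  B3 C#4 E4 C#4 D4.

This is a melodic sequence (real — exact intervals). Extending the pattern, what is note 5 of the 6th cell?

The unit is 5 notes. Position-5 pitches of the 3 shown cells: E5, A4, D4.
Carrying that down a 5th forward: G3 → C3 → F2.

F2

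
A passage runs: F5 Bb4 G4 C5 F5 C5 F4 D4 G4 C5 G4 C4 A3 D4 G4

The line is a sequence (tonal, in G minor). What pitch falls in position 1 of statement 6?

The unit is 5 notes. Position-1 pitches of the 3 shown cells: F5, C5, G4.
Extending down a 4th: D4 → A3 → Eb3.

Eb3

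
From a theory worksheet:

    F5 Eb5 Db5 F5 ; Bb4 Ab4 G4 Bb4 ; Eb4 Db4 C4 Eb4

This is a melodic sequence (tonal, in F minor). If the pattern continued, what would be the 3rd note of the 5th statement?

Grouping in 4s, the 3rd note of each cell is Db5, G4, C4.
Each moves down a 5th. Continuing: F3 → Bb2.

Bb2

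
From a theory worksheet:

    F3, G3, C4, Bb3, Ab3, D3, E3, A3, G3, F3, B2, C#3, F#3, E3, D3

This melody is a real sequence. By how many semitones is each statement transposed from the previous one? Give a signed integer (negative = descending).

The 5-note cells begin on F3, D3, B2 — each down a 3rd from the last.
Counting half-steps from F3 to D3: -3.

-3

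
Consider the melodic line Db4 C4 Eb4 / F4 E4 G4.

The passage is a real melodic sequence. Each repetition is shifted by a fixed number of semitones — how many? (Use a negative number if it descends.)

4

Unit = 3 notes; the statements start on Db4, F4, moving up a 3rd each time.
Counting half-steps from Db4 to F4: 4.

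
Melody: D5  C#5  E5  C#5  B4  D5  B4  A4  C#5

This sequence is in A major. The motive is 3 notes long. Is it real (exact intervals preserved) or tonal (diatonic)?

Every note is diatonic to A major.
Cell 1 has -1 semitones from note 1 to 2, but cell 2 has -2 — the interval quality changes while the contour stays the same, which is the hallmark of a tonal sequence.

tonal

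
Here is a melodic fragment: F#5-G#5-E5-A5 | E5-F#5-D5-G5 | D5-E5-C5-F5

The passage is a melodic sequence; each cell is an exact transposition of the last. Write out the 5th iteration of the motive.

Bb4 C5 Ab4 Db5

Unit = 4 notes; the statements start on F#5, E5, D5, moving down a 2nd each time.
Carrying on: C5 → Bb4.
Statement 5 starts on Bb4 and keeps the same exact contour: Bb4 C5 Ab4 Db5.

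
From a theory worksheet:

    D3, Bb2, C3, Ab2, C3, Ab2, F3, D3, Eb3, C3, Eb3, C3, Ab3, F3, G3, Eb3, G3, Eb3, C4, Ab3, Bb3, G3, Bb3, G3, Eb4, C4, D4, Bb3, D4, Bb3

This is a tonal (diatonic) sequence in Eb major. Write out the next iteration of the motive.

G4 Eb4 F4 D4 F4 D4

Taking 6-note groups, the heads are D3, F3, Ab3, C4, Eb4: the pattern moves up a 3rd.
Statement 6 starts on G4 and keeps the same diatonic contour: G4 Eb4 F4 D4 F4 D4.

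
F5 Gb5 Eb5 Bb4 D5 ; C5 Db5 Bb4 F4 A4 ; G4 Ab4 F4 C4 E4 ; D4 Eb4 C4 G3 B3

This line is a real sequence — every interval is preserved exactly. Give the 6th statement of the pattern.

E3 F3 D3 A2 C#3

With a 5-note motive the entries are F5, C5, G4, D4, each down a 4th from the previous.
Continuing the starts: A3 → E3.
Statement 6 starts on E3 and keeps the same exact contour: E3 F3 D3 A2 C#3.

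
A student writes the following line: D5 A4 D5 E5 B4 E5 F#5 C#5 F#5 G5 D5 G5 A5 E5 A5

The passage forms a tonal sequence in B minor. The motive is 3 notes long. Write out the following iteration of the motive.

Unit = 3 notes; the statements start on D5, E5, F#5, G5, A5, moving up a 2nd each time.
Statement 6 starts on B5 and keeps the same diatonic contour: B5 F#5 B5.

B5 F#5 B5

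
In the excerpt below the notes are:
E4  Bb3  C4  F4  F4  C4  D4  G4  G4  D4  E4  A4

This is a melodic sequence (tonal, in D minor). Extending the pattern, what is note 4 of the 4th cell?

With 4-note cells, note 4 of each statement runs F4, G4, A4.
One more up a 2nd gives Bb4.

Bb4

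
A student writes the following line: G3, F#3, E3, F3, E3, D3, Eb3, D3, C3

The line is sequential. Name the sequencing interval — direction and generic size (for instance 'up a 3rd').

Taking 3-note groups, the heads are G3, F3, Eb3: the pattern moves down a 2nd.
G3 to F3 is down a 2nd.

down a 2nd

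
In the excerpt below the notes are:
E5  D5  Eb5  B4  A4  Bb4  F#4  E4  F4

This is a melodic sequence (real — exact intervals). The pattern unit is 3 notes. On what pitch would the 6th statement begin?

Taking 3-note groups, the heads are E5, B4, F#4: the pattern moves down a 4th.
Extending the heads down a 4th: C#4 → G#3 → D#3.

D#3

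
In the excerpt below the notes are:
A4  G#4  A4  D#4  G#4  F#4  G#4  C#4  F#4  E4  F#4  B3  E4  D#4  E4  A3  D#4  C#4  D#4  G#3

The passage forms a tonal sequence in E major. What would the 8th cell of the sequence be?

A3 G#3 A3 D#3

Unit = 4 notes; the statements start on A4, G#4, F#4, E4, D#4, moving down a 2nd each time.
Continuing the starts: C#4 → B3 → A3.
So cell 8 is A3 G#3 A3 D#3.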